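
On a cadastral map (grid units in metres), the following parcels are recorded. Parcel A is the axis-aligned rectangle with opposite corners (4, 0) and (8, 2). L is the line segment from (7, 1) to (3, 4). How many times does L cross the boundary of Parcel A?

The segment meets the boundary at (5.667,2).

1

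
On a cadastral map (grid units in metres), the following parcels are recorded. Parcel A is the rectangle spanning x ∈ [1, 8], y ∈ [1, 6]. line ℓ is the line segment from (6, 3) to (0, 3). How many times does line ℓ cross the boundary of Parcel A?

The segment meets the boundary at (1,3).

1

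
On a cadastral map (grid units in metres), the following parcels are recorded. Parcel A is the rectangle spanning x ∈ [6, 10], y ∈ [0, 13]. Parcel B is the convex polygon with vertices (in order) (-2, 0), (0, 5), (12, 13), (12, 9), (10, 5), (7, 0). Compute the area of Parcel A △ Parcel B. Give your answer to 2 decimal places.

75.83

|Parcel A| = 52, |Parcel B| = 91.5, |Parcel A∩Parcel B| = 33.8333.
|Parcel A △ Parcel B| = |Parcel A| + |Parcel B| − 2·|Parcel A∩Parcel B| = 52 + 91.5 − 67.6667 = 75.83.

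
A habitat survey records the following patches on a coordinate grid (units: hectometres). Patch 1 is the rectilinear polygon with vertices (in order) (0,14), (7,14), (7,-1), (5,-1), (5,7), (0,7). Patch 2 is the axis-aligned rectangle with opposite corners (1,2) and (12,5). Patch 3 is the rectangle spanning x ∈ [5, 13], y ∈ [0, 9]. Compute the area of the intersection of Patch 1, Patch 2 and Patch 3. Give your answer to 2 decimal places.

6.00

The intersection is the polygon with vertices (5,2), (5,5), (7,5), (7,2).
By the shoelace formula its area is 6.00.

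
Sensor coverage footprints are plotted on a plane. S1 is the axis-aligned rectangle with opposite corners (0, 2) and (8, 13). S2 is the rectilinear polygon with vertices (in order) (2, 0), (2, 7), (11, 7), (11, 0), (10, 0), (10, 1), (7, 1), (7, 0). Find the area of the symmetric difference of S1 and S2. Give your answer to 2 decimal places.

88.00

|S1| = 88, |S2| = 60, |S1∩S2| = 30.
|S1 △ S2| = |S1| + |S2| − 2·|S1∩S2| = 88 + 60 − 60 = 88.00.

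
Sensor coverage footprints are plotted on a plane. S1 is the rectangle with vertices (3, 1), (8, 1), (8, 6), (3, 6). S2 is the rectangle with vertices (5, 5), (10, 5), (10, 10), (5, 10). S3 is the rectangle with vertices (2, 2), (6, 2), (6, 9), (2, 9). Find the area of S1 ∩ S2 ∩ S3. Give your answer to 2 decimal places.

The intersection is the polygon with vertices (5,5), (5,6), (6,6), (6,5).
By the shoelace formula its area is 1.00.

1.00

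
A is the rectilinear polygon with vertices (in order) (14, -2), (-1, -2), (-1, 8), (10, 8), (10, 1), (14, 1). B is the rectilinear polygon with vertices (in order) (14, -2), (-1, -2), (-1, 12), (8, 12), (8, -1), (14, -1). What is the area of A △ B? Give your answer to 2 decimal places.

62.00

|A| = 122, |B| = 132, |A∩B| = 96.
|A △ B| = |A| + |B| − 2·|A∩B| = 122 + 132 − 192 = 62.00.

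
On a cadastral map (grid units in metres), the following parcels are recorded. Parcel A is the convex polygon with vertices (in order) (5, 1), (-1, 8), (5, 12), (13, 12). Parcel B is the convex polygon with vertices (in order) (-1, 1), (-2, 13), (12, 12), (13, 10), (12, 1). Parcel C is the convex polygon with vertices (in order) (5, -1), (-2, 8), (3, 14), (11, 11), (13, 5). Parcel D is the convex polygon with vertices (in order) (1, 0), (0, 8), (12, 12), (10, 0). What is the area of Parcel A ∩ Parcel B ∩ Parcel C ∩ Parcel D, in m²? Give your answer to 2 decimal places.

The intersection is the polygon with vertices (11,11), (11.4,9.8), (5,1), (0.171,6.634), (0,8), (10.059,11.353).
By the shoelace formula its area is 57.77.

57.77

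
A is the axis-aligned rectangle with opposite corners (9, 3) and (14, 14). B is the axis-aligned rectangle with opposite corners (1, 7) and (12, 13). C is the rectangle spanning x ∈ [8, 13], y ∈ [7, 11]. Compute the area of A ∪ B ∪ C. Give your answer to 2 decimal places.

By inclusion–exclusion:
Individual areas: |A| = 55, |B| = 66, |C| = 20.
|A∩B|: x∈[9,12], y∈[7,13] → 3·6 = 18.
|A∩C|: x∈[9,13], y∈[7,11] → 4·4 = 16.
|B∩C|: x∈[8,12], y∈[7,11] → 4·4 = 16.
|A∩B∩C| = 12.
|A ∪ B ∪ C| = 141 − 50 + 12 = 103.00.

103.00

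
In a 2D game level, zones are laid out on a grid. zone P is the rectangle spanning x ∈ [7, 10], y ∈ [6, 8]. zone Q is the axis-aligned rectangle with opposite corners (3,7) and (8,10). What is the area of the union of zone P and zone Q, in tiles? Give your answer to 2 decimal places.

20.00

By inclusion–exclusion:
Individual areas: |zone P| = 6, |zone Q| = 15.
|zone P∩zone Q|: x∈[7,8], y∈[7,8] → 1·1 = 1.
|zone P ∪ zone Q| = 21 − 1 = 20.00.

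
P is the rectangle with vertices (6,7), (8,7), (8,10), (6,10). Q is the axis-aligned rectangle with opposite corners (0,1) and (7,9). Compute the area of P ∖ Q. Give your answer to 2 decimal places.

|P∩Q|: x∈[6,7], y∈[7,9] → 1·2 = 2.
|P| = 6.
|P ∖ Q| = |P| − |P∩Q| = 6 − 2 = 4.00.

4.00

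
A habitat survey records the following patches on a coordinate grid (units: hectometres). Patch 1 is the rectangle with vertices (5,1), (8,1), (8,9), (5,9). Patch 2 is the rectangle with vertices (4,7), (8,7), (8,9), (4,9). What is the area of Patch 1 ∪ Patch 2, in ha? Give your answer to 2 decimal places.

26.00

By inclusion–exclusion:
Individual areas: |Patch 1| = 24, |Patch 2| = 8.
|Patch 1∩Patch 2|: x∈[5,8], y∈[7,9] → 3·2 = 6.
|Patch 1 ∪ Patch 2| = 32 − 6 = 26.00.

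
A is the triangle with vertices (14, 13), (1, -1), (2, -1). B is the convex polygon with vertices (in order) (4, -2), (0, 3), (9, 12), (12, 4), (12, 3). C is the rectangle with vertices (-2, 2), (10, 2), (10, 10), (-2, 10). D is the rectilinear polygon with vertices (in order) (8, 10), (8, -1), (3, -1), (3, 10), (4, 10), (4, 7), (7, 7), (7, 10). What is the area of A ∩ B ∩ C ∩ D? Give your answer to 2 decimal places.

2.71

The intersection is the polygon with vertices (3.786,2), (8,6.538), (8,6), (4.571,2).
By the shoelace formula its area is 2.71.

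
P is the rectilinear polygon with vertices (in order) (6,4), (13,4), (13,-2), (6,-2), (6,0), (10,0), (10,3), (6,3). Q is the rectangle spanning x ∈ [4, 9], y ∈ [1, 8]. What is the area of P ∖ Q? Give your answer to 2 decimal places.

27.00

|P| = 30, |P∩Q| = 3.
|P ∖ Q| = |P| − |P∩Q| = 30 − 3 = 27.00.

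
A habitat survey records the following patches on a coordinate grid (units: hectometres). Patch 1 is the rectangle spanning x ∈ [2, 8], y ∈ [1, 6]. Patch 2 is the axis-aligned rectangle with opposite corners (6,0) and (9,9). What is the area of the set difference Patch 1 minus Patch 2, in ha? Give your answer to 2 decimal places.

20.00

|Patch 1∩Patch 2|: x∈[6,8], y∈[1,6] → 2·5 = 10.
|Patch 1| = 30.
|Patch 1 ∖ Patch 2| = |Patch 1| − |Patch 1∩Patch 2| = 30 − 10 = 20.00.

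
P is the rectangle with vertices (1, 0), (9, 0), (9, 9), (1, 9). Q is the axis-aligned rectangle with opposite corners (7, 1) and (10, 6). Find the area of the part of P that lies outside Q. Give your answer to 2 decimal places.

|P∩Q|: x∈[7,9], y∈[1,6] → 2·5 = 10.
|P| = 72.
|P ∖ Q| = |P| − |P∩Q| = 72 − 10 = 62.00.

62.00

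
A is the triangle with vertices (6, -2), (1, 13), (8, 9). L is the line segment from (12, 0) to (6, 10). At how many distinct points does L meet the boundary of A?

The segment meets the boundary at (7.674,7.209).

1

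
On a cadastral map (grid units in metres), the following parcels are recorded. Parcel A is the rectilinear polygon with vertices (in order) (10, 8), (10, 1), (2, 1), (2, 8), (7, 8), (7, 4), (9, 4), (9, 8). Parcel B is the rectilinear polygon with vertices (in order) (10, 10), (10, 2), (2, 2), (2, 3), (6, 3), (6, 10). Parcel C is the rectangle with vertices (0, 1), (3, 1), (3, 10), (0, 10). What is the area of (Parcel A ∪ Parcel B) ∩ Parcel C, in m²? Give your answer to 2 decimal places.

7.00

The region (Parcel A ∪ Parcel B) ∩ Parcel C is the polygon with vertices (2,1), (2,2), (2,3), (2,8), (3,8), (3,1).
By the shoelace formula its area is 7.00.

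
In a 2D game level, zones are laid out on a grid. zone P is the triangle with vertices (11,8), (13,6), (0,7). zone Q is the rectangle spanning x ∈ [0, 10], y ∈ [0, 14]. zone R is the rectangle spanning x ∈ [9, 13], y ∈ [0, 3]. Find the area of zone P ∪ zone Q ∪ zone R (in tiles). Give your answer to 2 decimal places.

By inclusion–exclusion:
Individual areas: |zone P| = 12, |zone Q| = 140, |zone R| = 12.
|zone P∩zone Q| = 8.3916.
|zone P∩zone R| = 0.
|zone Q∩zone R|: x∈[9,10], y∈[0,3] → 1·3 = 3.
|zone P∩zone Q∩zone R| = 0.
|zone P ∪ zone Q ∪ zone R| = 164 − 11.3916 + 0 = 152.61.

152.61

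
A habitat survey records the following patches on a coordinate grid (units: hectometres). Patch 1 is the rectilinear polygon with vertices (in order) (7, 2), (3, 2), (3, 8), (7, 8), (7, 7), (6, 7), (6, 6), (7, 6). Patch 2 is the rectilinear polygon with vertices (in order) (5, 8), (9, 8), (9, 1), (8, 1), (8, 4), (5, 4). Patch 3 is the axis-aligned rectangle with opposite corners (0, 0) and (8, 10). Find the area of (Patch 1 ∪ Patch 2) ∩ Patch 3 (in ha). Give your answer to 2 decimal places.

|Patch 1 ∪ Patch 2| = 35.
|(Patch 1 ∪ Patch 2) ∩ Patch 3| = 28.00.

28.00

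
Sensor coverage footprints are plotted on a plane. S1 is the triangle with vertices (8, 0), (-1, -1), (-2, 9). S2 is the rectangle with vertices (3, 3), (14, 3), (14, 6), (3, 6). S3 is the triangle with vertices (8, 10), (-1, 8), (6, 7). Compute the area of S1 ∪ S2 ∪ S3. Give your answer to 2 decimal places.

88.75

By inclusion–exclusion:
Individual areas: |S1| = 45.5, |S2| = 33, |S3| = 11.5.
|S1∩S2| = 1.25.
|S1∩S3| = 0.0021.
|S2∩S3| = 0.
|S1∩S2∩S3| = 0.
|S1 ∪ S2 ∪ S3| = 90 − 1.2521 + 0 = 88.75.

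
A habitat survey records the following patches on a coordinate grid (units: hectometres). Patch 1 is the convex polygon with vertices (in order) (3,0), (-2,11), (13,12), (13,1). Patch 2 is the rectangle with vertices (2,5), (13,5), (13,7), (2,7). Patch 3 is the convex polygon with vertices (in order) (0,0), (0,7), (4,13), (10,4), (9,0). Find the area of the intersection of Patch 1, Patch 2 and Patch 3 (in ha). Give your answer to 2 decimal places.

The intersection is the polygon with vertices (2,5), (2,7), (8,7), (9.333,5).
By the shoelace formula its area is 13.33.

13.33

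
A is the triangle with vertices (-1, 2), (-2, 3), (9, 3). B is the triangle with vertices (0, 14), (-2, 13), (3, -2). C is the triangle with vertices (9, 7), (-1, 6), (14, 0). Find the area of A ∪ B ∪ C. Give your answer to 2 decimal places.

By inclusion–exclusion:
Individual areas: |A| = 5.5, |B| = 17.5, |C| = 37.5.
|A∩B| = 0.4819.
|A∩C| = 0.25.
|B∩C| = 1.1618.
|A∩B∩C| = 0.
|A ∪ B ∪ C| = 60.5 − 1.8938 + 0 = 58.61.

58.61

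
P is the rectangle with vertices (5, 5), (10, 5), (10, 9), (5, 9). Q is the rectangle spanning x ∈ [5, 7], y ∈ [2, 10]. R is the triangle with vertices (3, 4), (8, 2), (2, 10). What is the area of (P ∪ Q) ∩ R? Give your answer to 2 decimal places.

The region (P ∪ Q) ∩ R is the polygon with vertices (7,2.4), (5,3.2), (5,5), (5,6), (7,3.333).
By the shoelace formula its area is 3.73.

3.73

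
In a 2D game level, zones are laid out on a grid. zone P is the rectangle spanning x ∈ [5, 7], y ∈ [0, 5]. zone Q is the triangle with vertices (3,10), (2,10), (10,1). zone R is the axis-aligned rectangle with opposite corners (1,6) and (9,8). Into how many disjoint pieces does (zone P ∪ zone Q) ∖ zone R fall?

2

(zone P ∪ zone Q) ∖ zone R splits into 2 disjoint pieces (area 11.2232, area 1.7778).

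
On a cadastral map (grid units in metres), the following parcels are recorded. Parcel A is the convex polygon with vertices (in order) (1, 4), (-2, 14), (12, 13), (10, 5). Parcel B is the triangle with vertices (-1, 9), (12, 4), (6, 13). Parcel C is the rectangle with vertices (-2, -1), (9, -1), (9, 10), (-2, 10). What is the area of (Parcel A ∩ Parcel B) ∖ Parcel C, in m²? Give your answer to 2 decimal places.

|Parcel A ∩ Parcel B| = 41.4638.
|(Parcel A ∩ Parcel B) ∩ Parcel C| = 27.4904.
|(Parcel A ∩ Parcel B) ∖ Parcel C| = 41.4638 − 27.4904 = 13.97.

13.97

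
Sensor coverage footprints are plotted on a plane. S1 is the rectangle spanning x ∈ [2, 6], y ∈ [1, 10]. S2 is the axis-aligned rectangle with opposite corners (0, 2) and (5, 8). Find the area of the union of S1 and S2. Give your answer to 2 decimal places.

By inclusion–exclusion:
Individual areas: |S1| = 36, |S2| = 30.
|S1∩S2|: x∈[2,5], y∈[2,8] → 3·6 = 18.
|S1 ∪ S2| = 66 − 18 = 48.00.

48.00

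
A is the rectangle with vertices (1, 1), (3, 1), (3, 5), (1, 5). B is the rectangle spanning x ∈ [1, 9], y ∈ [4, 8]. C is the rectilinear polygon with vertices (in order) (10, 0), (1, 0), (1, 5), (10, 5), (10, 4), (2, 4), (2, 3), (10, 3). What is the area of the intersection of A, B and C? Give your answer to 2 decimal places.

2.00

The intersection is the polygon with vertices (3,4), (2,4), (1,4), (1,5), (3,5).
By the shoelace formula its area is 2.00.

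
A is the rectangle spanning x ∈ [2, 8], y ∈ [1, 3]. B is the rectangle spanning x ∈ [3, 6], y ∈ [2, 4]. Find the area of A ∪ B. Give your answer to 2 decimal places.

15.00

By inclusion–exclusion:
Individual areas: |A| = 12, |B| = 6.
|A∩B|: x∈[3,6], y∈[2,3] → 3·1 = 3.
|A ∪ B| = 18 − 3 = 15.00.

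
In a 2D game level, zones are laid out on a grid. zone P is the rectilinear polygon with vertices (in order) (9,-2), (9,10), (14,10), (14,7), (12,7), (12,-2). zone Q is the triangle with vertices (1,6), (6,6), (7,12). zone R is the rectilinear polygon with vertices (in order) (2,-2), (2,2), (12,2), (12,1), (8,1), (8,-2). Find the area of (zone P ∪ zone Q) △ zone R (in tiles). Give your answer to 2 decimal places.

|zone P ∪ zone Q| = 57.
|(zone P ∪ zone Q) ∩ zone R| = 3.
|(zone P ∪ zone Q) △ zone R| = 57 + 28 − 6 = 79.00.

79.00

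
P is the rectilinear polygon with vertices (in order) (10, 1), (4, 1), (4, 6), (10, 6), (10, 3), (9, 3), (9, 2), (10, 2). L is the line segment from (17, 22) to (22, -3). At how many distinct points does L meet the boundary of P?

0

The segment lies entirely outside P and never meets its boundary.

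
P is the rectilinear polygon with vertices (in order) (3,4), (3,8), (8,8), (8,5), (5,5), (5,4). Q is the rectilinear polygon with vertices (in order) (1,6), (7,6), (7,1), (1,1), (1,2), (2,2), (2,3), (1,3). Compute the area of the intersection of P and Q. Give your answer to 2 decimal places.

6.00

The intersection is the polygon with vertices (3,6), (7,6), (7,5), (5,5), (5,4), (3,4).
By the shoelace formula its area is 6.00.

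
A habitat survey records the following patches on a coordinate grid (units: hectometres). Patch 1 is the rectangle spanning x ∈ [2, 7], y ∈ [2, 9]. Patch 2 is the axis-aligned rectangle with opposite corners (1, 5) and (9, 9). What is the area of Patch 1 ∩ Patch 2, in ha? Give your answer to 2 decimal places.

|Patch 1∩Patch 2|: x∈[2,7], y∈[5,9] → 5·4 = 20.

20.00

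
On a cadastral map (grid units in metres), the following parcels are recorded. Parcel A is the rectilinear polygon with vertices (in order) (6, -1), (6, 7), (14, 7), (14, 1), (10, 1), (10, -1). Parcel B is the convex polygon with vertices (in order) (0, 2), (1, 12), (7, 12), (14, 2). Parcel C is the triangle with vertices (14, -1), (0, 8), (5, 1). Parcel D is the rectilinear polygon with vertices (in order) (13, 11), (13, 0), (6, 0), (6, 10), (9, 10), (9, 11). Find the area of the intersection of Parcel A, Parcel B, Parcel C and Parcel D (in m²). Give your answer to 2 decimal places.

The intersection is the polygon with vertices (6,4.143), (9.333,2), (6,2).
By the shoelace formula its area is 3.57.

3.57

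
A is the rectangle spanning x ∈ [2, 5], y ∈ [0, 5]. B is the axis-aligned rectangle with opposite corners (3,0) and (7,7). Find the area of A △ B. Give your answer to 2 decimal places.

23.00

|A∩B|: x∈[3,5], y∈[0,5] → 2·5 = 10.
|A △ B| = |A| + |B| − 2·|A∩B| = 15 + 28 − 20 = 23.00.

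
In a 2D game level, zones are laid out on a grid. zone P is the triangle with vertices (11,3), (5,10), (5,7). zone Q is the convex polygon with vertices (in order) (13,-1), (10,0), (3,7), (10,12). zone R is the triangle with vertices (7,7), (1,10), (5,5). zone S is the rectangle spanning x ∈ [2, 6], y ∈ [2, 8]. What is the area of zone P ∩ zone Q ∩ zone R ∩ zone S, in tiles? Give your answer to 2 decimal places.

1.08

The intersection is the polygon with vertices (5,8), (6,7.5), (6,6.333), (5,7).
By the shoelace formula its area is 1.08.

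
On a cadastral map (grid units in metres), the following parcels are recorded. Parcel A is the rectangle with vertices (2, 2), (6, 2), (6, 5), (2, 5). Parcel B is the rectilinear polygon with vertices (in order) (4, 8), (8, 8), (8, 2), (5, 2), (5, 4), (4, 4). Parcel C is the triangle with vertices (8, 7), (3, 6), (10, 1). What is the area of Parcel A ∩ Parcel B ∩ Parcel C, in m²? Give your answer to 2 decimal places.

The intersection is the polygon with vertices (6,3.857), (4.4,5), (6,5).
By the shoelace formula its area is 0.91.

0.91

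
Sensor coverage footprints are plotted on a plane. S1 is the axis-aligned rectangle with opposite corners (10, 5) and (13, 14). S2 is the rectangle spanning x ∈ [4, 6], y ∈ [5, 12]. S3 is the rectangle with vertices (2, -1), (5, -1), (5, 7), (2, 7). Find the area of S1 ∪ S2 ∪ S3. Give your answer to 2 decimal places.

63.00

By inclusion–exclusion:
Individual areas: |S1| = 27, |S2| = 14, |S3| = 24.
|S1∩S2| = 0 (no overlap).
|S1∩S3| = 0 (no overlap).
|S2∩S3|: x∈[4,5], y∈[5,7] → 1·2 = 2.
|S1∩S2∩S3| = 0.
|S1 ∪ S2 ∪ S3| = 65 − 2 + 0 = 63.00.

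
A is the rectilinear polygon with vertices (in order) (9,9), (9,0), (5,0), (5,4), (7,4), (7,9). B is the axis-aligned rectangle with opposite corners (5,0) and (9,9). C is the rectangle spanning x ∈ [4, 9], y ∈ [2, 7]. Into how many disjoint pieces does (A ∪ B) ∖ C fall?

(A ∪ B) ∖ C splits into 2 disjoint pieces (area 8, area 8).

2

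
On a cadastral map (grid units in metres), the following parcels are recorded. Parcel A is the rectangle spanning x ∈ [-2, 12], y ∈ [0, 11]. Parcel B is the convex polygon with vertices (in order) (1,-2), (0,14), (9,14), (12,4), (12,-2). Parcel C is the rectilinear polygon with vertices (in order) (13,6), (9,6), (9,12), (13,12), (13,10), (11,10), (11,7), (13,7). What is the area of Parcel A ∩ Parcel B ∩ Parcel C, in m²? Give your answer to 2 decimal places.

8.23

The intersection is the polygon with vertices (9.9,11), (11,7.333), (11,7), (11.1,7), (11.4,6), (9,6), (9,11).
By the shoelace formula its area is 8.23.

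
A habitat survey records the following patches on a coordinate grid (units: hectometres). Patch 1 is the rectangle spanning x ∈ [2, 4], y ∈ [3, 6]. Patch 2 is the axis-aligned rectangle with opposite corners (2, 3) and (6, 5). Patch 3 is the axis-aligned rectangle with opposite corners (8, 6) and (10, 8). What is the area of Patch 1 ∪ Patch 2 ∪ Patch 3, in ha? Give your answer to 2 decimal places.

14.00

By inclusion–exclusion:
Individual areas: |Patch 1| = 6, |Patch 2| = 8, |Patch 3| = 4.
|Patch 1∩Patch 2|: x∈[2,4], y∈[3,5] → 2·2 = 4.
|Patch 1∩Patch 3| = 0 (no overlap).
|Patch 2∩Patch 3| = 0 (no overlap).
|Patch 1∩Patch 2∩Patch 3| = 0.
|Patch 1 ∪ Patch 2 ∪ Patch 3| = 18 − 4 + 0 = 14.00.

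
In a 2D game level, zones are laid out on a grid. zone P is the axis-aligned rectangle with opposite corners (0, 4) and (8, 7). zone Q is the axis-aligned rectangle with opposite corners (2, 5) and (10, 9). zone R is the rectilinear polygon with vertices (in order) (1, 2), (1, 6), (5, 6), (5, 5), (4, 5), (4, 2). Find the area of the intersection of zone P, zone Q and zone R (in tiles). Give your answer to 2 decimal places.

The intersection is the polygon with vertices (4,5), (2,5), (2,6), (5,6), (5,5).
By the shoelace formula its area is 3.00.

3.00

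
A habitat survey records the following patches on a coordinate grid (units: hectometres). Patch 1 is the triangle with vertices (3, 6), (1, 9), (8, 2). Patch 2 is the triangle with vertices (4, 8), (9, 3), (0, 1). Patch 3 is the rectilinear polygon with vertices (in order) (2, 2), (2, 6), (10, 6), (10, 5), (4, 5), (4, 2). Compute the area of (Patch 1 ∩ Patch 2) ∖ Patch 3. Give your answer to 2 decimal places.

|Patch 1 ∩ Patch 2| = 2.3589.
|(Patch 1 ∩ Patch 2) ∩ Patch 3| = 0.875.
|(Patch 1 ∩ Patch 2) ∖ Patch 3| = 2.3589 − 0.875 = 1.48.

1.48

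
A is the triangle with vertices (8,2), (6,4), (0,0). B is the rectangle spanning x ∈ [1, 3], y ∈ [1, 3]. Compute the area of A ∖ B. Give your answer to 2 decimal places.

|A| = 10, |A∩B| = 0.75.
|A ∖ B| = |A| − |A∩B| = 10 − 0.75 = 9.25.

9.25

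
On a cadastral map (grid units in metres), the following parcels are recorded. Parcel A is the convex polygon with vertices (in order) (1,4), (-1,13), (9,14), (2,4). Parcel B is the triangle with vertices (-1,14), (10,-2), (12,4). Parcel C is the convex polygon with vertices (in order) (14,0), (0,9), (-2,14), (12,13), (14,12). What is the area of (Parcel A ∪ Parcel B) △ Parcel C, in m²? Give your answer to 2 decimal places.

93.17

|Parcel A ∪ Parcel B| = 89.2175.
|(Parcel A ∪ Parcel B) ∩ Parcel C| = 62.0226.
|(Parcel A ∪ Parcel B) △ Parcel C| = 89.2175 + 128 − 124.0452 = 93.17.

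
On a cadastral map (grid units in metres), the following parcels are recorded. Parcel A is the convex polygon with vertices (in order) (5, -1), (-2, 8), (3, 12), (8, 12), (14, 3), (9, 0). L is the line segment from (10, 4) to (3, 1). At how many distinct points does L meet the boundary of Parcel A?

The segment meets the boundary at (3.333,1.143).

1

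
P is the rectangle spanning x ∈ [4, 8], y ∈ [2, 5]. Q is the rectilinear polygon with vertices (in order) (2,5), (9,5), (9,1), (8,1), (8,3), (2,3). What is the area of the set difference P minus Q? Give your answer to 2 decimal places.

|P| = 12, |P∩Q| = 8.
|P ∖ Q| = |P| − |P∩Q| = 12 − 8 = 4.00.

4.00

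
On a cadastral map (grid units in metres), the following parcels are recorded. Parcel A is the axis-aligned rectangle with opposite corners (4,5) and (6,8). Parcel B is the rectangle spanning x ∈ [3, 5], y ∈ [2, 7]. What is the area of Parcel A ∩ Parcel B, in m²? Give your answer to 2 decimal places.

|Parcel A∩Parcel B|: x∈[4,5], y∈[5,7] → 1·2 = 2.

2.00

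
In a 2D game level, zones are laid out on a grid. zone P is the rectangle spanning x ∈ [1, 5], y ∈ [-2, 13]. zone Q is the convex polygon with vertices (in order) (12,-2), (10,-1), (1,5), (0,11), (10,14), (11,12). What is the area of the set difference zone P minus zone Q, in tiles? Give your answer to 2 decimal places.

27.07

|zone P| = 60, |zone P∩zone Q| = 32.9333.
|zone P ∖ zone Q| = |zone P| − |zone P∩zone Q| = 60 − 32.9333 = 27.07.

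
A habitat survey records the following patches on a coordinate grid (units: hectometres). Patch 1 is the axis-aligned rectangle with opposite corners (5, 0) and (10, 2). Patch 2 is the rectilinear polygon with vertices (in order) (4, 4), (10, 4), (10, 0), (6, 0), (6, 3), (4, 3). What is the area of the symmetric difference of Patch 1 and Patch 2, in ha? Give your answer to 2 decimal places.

12.00

|Patch 1| = 10, |Patch 2| = 18, |Patch 1∩Patch 2| = 8.
|Patch 1 △ Patch 2| = |Patch 1| + |Patch 2| − 2·|Patch 1∩Patch 2| = 10 + 18 − 16 = 12.00.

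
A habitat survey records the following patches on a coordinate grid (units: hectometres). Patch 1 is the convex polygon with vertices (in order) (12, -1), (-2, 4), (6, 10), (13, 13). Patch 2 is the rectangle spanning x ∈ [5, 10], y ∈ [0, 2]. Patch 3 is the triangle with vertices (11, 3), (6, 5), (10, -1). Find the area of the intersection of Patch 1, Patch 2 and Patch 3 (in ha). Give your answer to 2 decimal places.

2.67

The intersection is the polygon with vertices (10,2), (10,0), (9.333,0), (8,2).
By the shoelace formula its area is 2.67.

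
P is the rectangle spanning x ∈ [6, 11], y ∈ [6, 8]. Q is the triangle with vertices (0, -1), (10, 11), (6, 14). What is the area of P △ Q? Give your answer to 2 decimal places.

46.30

|P| = 10, |Q| = 39, |P∩Q| = 1.35.
|P △ Q| = |P| + |Q| − 2·|P∩Q| = 10 + 39 − 2.7 = 46.30.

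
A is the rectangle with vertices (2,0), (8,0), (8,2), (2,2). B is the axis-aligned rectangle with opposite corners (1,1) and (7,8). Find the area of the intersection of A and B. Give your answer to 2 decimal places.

|A∩B|: x∈[2,7], y∈[1,2] → 5·1 = 5.

5.00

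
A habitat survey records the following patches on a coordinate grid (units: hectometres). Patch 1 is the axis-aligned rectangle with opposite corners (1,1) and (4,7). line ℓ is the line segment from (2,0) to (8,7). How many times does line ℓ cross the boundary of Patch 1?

The segment meets the boundary at (4,2.333), (2.857,1).

2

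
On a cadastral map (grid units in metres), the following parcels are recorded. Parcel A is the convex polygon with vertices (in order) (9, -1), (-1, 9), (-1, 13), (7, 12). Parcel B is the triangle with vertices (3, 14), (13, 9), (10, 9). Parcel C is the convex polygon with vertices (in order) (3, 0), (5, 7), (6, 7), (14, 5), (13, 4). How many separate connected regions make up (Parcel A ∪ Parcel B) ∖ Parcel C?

(Parcel A ∪ Parcel B) ∖ Parcel C splits into 2 disjoint pieces (area 57.3654, area 3.2909).

2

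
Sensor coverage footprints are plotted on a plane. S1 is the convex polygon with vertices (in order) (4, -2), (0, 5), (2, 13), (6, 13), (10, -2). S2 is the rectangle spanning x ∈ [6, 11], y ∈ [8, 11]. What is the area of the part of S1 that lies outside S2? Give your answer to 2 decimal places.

95.20

|S1| = 98, |S1∩S2| = 2.8.
|S1 ∖ S2| = |S1| − |S1∩S2| = 98 − 2.8 = 95.20.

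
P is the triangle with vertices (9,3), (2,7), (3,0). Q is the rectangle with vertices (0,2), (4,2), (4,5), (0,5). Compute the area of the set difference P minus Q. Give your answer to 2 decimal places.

18.00

|P| = 22.5, |P∩Q| = 4.5.
|P ∖ Q| = |P| − |P∩Q| = 22.5 − 4.5 = 18.00.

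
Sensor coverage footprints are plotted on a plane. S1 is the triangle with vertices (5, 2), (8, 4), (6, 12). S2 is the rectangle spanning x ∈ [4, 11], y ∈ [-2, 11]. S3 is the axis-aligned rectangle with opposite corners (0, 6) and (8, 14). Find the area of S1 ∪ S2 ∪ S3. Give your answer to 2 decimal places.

135.00

By inclusion–exclusion:
Individual areas: |S1| = 14, |S2| = 91, |S3| = 64.
|S1∩S2| = 13.825.
|S1∩S3| = 6.3.
|S2∩S3|: x∈[4,8], y∈[6,11] → 4·5 = 20.
|S1∩S2∩S3| = 6.125.
|S1 ∪ S2 ∪ S3| = 169 − 40.125 + 6.125 = 135.00.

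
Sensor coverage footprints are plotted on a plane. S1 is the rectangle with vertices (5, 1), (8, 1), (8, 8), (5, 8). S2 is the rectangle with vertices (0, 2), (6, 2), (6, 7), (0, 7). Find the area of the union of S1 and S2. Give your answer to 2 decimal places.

By inclusion–exclusion:
Individual areas: |S1| = 21, |S2| = 30.
|S1∩S2|: x∈[5,6], y∈[2,7] → 1·5 = 5.
|S1 ∪ S2| = 51 − 5 = 46.00.

46.00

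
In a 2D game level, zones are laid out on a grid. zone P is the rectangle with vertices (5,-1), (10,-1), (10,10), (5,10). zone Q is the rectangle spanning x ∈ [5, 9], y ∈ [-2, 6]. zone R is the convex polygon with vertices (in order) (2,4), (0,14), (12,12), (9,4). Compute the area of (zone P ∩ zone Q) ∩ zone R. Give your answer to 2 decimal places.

8.00

The region (zone P ∩ zone Q) ∩ zone R is the polygon with vertices (9,6), (9,4), (5,4), (5,6).
By the shoelace formula its area is 8.00.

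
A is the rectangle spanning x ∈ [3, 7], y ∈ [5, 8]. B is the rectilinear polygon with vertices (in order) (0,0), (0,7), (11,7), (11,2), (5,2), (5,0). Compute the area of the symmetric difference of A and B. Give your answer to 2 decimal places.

|A| = 12, |B| = 65, |A∩B| = 8.
|A △ B| = |A| + |B| − 2·|A∩B| = 12 + 65 − 16 = 61.00.

61.00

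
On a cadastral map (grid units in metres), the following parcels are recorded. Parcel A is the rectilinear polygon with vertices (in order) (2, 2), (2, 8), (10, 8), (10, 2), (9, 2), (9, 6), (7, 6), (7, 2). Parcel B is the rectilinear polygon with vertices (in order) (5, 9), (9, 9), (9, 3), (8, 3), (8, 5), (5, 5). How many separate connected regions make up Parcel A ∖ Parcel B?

2

Parcel A ∖ Parcel B splits into 2 disjoint pieces (area 24, area 6).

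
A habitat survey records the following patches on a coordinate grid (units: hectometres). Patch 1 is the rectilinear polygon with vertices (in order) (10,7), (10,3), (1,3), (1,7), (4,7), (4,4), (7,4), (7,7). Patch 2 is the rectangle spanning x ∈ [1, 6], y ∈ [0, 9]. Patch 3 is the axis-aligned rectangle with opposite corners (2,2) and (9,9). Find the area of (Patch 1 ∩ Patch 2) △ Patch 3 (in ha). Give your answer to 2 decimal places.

|Patch 1 ∩ Patch 2| = 14.
|(Patch 1 ∩ Patch 2) ∩ Patch 3| = 10.
|(Patch 1 ∩ Patch 2) △ Patch 3| = 14 + 49 − 20 = 43.00.

43.00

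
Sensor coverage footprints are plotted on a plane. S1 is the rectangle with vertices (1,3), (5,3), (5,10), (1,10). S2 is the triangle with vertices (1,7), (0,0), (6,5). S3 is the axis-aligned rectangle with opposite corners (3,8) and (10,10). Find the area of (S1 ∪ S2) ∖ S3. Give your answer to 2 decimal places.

|S1 ∪ S2| = 34.5167.
|(S1 ∪ S2) ∩ S3| = 4.
|(S1 ∪ S2) ∖ S3| = 34.5167 − 4 = 30.52.

30.52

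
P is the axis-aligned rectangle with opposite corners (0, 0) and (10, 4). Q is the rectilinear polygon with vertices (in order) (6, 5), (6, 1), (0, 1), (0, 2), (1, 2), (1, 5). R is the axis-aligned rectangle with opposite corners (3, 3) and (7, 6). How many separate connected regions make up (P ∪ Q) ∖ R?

1

(P ∪ Q) ∖ R is a single connected region.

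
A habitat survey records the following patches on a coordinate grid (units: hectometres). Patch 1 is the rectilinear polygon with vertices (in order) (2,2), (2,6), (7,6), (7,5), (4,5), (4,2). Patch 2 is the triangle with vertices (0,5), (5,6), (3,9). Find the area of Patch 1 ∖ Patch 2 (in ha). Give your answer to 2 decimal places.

|Patch 1| = 11, |Patch 1∩Patch 2| = 0.9.
|Patch 1 ∖ Patch 2| = |Patch 1| − |Patch 1∩Patch 2| = 11 − 0.9 = 10.10.

10.10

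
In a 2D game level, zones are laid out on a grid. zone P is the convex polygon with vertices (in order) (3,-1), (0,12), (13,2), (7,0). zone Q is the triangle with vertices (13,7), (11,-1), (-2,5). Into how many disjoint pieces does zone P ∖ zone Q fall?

3

zone P ∖ zone Q splits into 3 disjoint pieces (area 11.2879, area 20.041, area 0.7881).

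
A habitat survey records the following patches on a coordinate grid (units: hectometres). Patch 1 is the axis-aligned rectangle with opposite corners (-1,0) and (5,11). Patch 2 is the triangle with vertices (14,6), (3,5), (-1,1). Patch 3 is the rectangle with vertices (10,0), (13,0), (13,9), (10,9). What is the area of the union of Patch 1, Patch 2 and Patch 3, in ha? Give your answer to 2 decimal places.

101.00

By inclusion–exclusion:
Individual areas: |Patch 1| = 66, |Patch 2| = 20, |Patch 3| = 27.
|Patch 1∩Patch 2| = 10.1818.
|Patch 1∩Patch 3| = 0 (no overlap).
|Patch 2∩Patch 3| = 1.8182.
|Patch 1∩Patch 2∩Patch 3| = 0.
|Patch 1 ∪ Patch 2 ∪ Patch 3| = 113 − 12 + 0 = 101.00.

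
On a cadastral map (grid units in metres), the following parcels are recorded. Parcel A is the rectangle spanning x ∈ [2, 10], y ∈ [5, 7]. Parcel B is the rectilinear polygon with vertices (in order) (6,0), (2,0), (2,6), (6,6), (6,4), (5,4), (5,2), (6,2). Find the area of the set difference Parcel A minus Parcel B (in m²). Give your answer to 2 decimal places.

|Parcel A| = 16, |Parcel A∩Parcel B| = 4.
|Parcel A ∖ Parcel B| = |Parcel A| − |Parcel A∩Parcel B| = 16 − 4 = 12.00.

12.00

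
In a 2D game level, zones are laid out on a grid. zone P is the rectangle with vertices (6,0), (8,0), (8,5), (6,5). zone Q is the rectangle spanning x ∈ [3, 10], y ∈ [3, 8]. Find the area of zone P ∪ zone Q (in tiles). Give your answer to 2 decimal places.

41.00

By inclusion–exclusion:
Individual areas: |zone P| = 10, |zone Q| = 35.
|zone P∩zone Q|: x∈[6,8], y∈[3,5] → 2·2 = 4.
|zone P ∪ zone Q| = 45 − 4 = 41.00.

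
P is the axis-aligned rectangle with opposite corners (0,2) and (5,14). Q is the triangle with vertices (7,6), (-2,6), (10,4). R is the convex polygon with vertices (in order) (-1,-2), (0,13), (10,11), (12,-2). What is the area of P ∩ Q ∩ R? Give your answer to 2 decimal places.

The intersection is the polygon with vertices (0,5.667), (0,6), (5,6), (5,4.833).
By the shoelace formula its area is 3.75.

3.75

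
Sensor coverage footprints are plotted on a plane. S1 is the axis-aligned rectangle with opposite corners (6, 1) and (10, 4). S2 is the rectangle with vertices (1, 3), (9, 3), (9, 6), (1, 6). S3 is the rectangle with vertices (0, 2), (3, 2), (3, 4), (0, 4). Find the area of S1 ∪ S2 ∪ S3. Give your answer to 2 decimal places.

By inclusion–exclusion:
Individual areas: |S1| = 12, |S2| = 24, |S3| = 6.
|S1∩S2|: x∈[6,9], y∈[3,4] → 3·1 = 3.
|S1∩S3| = 0 (no overlap).
|S2∩S3|: x∈[1,3], y∈[3,4] → 2·1 = 2.
|S1∩S2∩S3| = 0.
|S1 ∪ S2 ∪ S3| = 42 − 5 + 0 = 37.00.

37.00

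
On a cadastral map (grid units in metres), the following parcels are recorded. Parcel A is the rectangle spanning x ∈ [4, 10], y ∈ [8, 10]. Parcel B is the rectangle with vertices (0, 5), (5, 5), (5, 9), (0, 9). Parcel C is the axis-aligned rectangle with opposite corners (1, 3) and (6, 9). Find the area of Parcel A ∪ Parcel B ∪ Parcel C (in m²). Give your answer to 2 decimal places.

44.00

By inclusion–exclusion:
Individual areas: |Parcel A| = 12, |Parcel B| = 20, |Parcel C| = 30.
|Parcel A∩Parcel B|: x∈[4,5], y∈[8,9] → 1·1 = 1.
|Parcel A∩Parcel C|: x∈[4,6], y∈[8,9] → 2·1 = 2.
|Parcel B∩Parcel C|: x∈[1,5], y∈[5,9] → 4·4 = 16.
|Parcel A∩Parcel B∩Parcel C| = 1.
|Parcel A ∪ Parcel B ∪ Parcel C| = 62 − 19 + 1 = 44.00.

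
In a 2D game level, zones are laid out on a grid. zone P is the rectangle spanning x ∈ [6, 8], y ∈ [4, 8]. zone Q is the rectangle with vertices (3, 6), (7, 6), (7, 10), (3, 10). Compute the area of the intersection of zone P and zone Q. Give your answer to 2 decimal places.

2.00

|zone P∩zone Q|: x∈[6,7], y∈[6,8] → 1·2 = 2.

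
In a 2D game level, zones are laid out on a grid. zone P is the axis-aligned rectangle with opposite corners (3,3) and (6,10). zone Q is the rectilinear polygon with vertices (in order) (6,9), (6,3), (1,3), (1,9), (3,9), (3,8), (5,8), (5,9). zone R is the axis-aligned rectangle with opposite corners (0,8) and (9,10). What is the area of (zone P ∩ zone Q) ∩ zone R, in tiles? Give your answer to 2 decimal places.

|zone P ∩ zone Q| = 16.
|(zone P ∩ zone Q) ∩ zone R| = 1.00.

1.00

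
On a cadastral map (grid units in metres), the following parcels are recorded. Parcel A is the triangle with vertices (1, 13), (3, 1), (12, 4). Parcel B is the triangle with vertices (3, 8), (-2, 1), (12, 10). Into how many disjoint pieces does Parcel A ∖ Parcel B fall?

2

Parcel A ∖ Parcel B splits into 2 disjoint pieces (area 12.4902, area 29.9219).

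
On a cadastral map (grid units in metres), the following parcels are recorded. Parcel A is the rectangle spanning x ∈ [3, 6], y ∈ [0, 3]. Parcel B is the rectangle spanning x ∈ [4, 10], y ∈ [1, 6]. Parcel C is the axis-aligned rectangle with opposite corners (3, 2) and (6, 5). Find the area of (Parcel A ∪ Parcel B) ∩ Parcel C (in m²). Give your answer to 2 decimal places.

The region (Parcel A ∪ Parcel B) ∩ Parcel C is the polygon with vertices (3,3), (4,3), (4,5), (6,5), (6,2), (3,2).
By the shoelace formula its area is 7.00.

7.00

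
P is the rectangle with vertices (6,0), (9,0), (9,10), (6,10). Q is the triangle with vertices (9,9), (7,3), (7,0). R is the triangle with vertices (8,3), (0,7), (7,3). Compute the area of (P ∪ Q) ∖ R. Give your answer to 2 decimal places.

|P ∪ Q| = 30.
|(P ∪ Q) ∩ R| = 0.7143.
|(P ∪ Q) ∖ R| = 30 − 0.7143 = 29.29.

29.29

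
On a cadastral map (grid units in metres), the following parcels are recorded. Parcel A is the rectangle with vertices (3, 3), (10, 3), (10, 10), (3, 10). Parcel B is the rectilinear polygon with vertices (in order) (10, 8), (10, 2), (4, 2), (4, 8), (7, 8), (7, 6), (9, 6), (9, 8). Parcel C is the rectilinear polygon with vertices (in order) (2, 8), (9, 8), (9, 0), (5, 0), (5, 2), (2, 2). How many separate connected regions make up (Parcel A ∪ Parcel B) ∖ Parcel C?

(Parcel A ∪ Parcel B) ∖ Parcel C is a single connected region.

1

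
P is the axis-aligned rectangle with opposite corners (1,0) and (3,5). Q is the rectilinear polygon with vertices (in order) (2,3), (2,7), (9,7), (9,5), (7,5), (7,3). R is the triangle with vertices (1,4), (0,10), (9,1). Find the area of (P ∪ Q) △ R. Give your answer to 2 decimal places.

29.17

|P ∪ Q| = 32.
|(P ∪ Q) ∩ R| = 12.6667.
|(P ∪ Q) △ R| = 32 + 22.5 − 25.3333 = 29.17.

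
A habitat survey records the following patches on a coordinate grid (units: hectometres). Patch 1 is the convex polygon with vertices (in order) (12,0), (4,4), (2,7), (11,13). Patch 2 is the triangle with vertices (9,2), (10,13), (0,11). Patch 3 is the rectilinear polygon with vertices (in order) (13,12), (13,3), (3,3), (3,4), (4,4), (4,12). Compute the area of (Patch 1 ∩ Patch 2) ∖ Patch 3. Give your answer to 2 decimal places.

1.14

|Patch 1 ∩ Patch 2| = 32.5548.
|(Patch 1 ∩ Patch 2) ∩ Patch 3| = 31.4167.
|(Patch 1 ∩ Patch 2) ∖ Patch 3| = 32.5548 − 31.4167 = 1.14.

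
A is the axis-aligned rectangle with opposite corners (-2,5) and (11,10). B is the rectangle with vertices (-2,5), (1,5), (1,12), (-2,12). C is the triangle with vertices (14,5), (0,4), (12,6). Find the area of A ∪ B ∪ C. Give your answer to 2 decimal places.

76.92

By inclusion–exclusion:
Individual areas: |A| = 65, |B| = 21, |C| = 8.
|A∩B|: x∈[-2,1], y∈[5,10] → 3·5 = 15.
|A∩C| = 2.0833.
|B∩C| = 0.
|A∩B∩C| = 0.
|A ∪ B ∪ C| = 94 − 17.0833 + 0 = 76.92.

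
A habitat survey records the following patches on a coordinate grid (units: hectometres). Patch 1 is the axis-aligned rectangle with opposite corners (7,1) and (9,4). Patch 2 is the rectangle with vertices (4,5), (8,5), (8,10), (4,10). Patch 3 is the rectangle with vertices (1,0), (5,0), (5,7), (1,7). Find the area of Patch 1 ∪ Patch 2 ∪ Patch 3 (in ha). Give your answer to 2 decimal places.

By inclusion–exclusion:
Individual areas: |Patch 1| = 6, |Patch 2| = 20, |Patch 3| = 28.
|Patch 1∩Patch 2| = 0 (no overlap).
|Patch 1∩Patch 3| = 0 (no overlap).
|Patch 2∩Patch 3|: x∈[4,5], y∈[5,7] → 1·2 = 2.
|Patch 1∩Patch 2∩Patch 3| = 0.
|Patch 1 ∪ Patch 2 ∪ Patch 3| = 54 − 2 + 0 = 52.00.

52.00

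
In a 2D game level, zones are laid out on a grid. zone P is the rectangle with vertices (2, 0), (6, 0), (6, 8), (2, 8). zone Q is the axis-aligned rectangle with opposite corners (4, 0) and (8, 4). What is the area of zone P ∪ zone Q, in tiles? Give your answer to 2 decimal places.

By inclusion–exclusion:
Individual areas: |zone P| = 32, |zone Q| = 16.
|zone P∩zone Q|: x∈[4,6], y∈[0,4] → 2·4 = 8.
|zone P ∪ zone Q| = 48 − 8 = 40.00.

40.00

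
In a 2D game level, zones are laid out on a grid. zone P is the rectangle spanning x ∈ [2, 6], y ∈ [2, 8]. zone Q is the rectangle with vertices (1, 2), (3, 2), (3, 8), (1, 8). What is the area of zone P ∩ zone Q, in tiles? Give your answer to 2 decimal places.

6.00

|zone P∩zone Q|: x∈[2,3], y∈[2,8] → 1·6 = 6.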